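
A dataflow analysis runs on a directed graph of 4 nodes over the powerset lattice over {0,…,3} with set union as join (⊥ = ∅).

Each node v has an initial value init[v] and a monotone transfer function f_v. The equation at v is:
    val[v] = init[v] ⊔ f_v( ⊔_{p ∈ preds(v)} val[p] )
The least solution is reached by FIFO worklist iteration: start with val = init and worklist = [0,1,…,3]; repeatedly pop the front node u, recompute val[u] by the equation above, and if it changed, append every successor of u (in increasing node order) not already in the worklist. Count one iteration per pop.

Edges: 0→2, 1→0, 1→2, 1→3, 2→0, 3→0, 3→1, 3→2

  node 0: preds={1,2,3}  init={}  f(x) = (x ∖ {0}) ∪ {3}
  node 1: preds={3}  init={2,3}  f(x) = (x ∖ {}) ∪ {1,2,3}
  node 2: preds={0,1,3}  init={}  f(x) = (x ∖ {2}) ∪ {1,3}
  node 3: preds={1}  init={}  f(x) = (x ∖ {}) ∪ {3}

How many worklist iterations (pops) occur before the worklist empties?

7

Iteration log — 7 steps:
  step 1. node 0  ⊔preds={2,3}  new={2,3}  old={}  +wl: 
  step 2. node 1  ⊔preds={}  new={1,2,3}  old={2,3}  +wl: 0
  step 3. node 2  ⊔preds={1,2,3}  new={1,3}  old={}  +wl: 
  step 4. node 3  ⊔preds={1,2,3}  new={1,2,3}  old={}  +wl: 1,2
  step 5. node 0  ⊔preds={1,2,3}  new={1,2,3}  old={2,3}  +wl: 
  step 6. node 1  ⊔preds={1,2,3}  new={1,2,3}  stable
  step 7. node 2  ⊔preds={1,2,3}  new={1,3}  stable

Least fixpoint reached:
  node 0: {1,2,3}
  node 1: {1,2,3}
  node 2: {1,3}
  node 3: {1,2,3}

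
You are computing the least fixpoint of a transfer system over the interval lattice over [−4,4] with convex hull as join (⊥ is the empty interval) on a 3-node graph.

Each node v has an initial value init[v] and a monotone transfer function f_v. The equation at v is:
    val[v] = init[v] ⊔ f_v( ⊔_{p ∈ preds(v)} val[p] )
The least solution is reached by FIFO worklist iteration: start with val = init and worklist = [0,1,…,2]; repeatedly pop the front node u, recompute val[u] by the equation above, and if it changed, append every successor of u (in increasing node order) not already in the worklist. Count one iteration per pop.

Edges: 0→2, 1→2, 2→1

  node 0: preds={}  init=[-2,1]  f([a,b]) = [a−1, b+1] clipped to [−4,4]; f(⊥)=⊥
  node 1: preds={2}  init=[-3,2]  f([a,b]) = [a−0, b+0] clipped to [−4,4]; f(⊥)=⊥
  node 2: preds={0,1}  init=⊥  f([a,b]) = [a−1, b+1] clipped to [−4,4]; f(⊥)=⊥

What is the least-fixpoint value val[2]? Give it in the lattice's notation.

Trace (7 dequeues):
  [1] u=0 | in ⊥ | out [-2,1] | ==
  [2] u=1 | in ⊥ | out [-3,2] | ==
  [3] u=2 | in [-3,2] | out [-4,3] | prev ⊥ | push {1}
  [4] u=1 | in [-4,3] | out [-4,3] | prev [-3,2] | push {2}
  [5] u=2 | in [-4,3] | out [-4,4] | prev [-4,3] | push {1}
  [6] u=1 | in [-4,4] | out [-4,4] | prev [-4,3] | push {2}
  [7] u=2 | in [-4,4] | out [-4,4] | ==

Converged values:
  [0] [-2,1]
  [1] [-4,4]
  [2] [-4,4]

[-4,4]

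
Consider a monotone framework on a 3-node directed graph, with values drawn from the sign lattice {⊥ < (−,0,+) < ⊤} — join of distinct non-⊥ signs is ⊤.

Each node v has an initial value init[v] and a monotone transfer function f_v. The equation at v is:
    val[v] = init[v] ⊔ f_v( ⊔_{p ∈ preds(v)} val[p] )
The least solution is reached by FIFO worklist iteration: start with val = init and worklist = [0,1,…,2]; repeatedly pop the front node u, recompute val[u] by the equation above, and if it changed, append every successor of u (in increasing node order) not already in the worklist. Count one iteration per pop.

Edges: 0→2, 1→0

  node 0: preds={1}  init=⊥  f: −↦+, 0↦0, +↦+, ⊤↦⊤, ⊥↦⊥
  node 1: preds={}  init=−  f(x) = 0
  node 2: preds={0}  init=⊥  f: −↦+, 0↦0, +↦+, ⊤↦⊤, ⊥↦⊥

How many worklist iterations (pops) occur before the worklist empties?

5

Worklist (5 pops):
  #1 pop 0: in=− → + (was ⊥); enqueue []
  #2 pop 1: in=⊥ → ⊤ (was −); enqueue [0]
  #3 pop 2: in=+ → + (was ⊥); enqueue []
  #4 pop 0: in=⊤ → ⊤ (was +); enqueue [2]
  #5 pop 2: in=⊤ → ⊤ (was +); enqueue []

Fixpoint:
  val[0] = ⊤
  val[1] = ⊤
  val[2] = ⊤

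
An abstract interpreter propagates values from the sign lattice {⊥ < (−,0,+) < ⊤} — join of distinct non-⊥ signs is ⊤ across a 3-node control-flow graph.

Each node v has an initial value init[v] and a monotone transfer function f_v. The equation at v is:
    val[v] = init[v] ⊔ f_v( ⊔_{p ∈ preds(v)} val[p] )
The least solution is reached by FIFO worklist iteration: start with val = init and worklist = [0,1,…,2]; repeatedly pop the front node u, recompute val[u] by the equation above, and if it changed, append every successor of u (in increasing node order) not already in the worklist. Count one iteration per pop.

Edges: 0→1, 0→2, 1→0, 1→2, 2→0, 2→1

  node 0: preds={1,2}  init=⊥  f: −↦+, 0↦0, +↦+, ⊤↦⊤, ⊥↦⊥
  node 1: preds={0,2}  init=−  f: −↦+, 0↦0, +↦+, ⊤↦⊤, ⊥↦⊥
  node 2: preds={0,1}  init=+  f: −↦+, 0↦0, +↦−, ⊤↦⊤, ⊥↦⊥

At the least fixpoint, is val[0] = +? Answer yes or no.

Worklist (5 pops):
  #1 pop 0: in=⊤ → ⊤ (was ⊥); enqueue []
  #2 pop 1: in=⊤ → ⊤ (was −); enqueue [0]
  #3 pop 2: in=⊤ → ⊤ (was +); enqueue [1]
  #4 pop 0: in=⊤ → ⊤ (no change)
  #5 pop 1: in=⊤ → ⊤ (no change)

Fixpoint:
  val[0] = ⊤
  val[1] = ⊤
  val[2] = ⊤

no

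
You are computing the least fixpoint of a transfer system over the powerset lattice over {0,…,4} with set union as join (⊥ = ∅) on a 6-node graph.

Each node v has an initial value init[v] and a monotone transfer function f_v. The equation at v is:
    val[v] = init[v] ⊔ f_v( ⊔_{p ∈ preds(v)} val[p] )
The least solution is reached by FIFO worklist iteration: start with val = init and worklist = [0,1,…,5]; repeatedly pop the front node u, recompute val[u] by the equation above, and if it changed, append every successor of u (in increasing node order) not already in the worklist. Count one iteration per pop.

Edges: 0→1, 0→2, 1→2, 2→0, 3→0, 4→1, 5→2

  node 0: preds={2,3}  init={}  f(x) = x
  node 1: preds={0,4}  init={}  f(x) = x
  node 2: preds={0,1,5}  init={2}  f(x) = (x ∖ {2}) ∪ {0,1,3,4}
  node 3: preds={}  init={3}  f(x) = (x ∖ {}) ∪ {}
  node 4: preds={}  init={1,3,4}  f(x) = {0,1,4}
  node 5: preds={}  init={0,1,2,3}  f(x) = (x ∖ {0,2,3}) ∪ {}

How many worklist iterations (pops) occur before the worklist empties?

9

Trace (9 dequeues):
  [1] u=0 | in {2,3} | out {2,3} | prev {} | push {}
  [2] u=1 | in {1,2,3,4} | out {1,2,3,4} | prev {} | push {}
  [3] u=2 | in {0,1,2,3,4} | out {0,1,2,3,4} | prev {2} | push {0}
  [4] u=3 | in {} | out {3} | ==
  [5] u=4 | in {} | out {0,1,3,4} | prev {1,3,4} | push {1}
  [6] u=5 | in {} | out {0,1,2,3} | ==
  [7] u=0 | in {0,1,2,3,4} | out {0,1,2,3,4} | prev {2,3} | push {2}
  [8] u=1 | in {0,1,2,3,4} | out {0,1,2,3,4} | prev {1,2,3,4} | push {}
  [9] u=2 | in {0,1,2,3,4} | out {0,1,2,3,4} | ==

Converged values:
  [0] {0,1,2,3,4}
  [1] {0,1,2,3,4}
  [2] {0,1,2,3,4}
  [3] {3}
  [4] {0,1,3,4}
  [5] {0,1,2,3}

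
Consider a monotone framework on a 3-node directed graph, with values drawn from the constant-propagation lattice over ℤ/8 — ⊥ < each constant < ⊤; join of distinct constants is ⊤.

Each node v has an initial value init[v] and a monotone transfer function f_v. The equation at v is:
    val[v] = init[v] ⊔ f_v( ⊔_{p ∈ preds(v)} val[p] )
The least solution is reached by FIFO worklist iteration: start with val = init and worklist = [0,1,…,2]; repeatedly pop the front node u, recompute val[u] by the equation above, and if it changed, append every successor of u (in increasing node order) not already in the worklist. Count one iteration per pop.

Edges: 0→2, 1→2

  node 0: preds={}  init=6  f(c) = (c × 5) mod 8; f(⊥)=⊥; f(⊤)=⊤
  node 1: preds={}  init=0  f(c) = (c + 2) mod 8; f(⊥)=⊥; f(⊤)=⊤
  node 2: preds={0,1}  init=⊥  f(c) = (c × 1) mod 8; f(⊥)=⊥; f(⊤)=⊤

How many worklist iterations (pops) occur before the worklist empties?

Trace (3 dequeues):
  [1] u=0 | in ⊥ | out 6 | ==
  [2] u=1 | in ⊥ | out 0 | ==
  [3] u=2 | in ⊤ | out ⊤ | prev ⊥ | push {}

Converged values:
  [0] 6
  [1] 0
  [2] ⊤

3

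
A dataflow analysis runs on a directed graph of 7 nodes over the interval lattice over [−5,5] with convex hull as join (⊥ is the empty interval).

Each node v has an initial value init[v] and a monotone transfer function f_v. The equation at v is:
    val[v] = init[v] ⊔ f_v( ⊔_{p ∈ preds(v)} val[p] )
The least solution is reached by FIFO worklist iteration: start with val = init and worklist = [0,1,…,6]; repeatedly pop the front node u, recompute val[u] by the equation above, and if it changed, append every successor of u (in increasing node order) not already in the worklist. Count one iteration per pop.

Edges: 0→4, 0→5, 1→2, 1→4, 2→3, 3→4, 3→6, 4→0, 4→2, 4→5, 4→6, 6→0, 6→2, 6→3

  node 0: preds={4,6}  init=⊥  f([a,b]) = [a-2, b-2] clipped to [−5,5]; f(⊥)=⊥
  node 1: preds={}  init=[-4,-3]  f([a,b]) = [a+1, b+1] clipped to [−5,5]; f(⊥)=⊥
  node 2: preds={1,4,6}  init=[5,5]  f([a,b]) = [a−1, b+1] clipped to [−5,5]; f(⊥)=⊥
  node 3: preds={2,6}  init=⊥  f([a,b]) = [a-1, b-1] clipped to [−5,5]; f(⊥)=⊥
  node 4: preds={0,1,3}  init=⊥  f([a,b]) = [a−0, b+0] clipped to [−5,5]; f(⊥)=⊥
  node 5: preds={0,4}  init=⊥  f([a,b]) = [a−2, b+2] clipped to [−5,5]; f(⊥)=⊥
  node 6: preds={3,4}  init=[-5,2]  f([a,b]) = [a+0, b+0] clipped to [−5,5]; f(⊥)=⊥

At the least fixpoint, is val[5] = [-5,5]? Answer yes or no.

Worklist (12 pops):
  #1 pop 0: in=[-5,2] → [-5,0] (was ⊥); enqueue []
  #2 pop 1: in=⊥ → [-4,-3] (no change)
  #3 pop 2: in=[-5,2] → [-5,5] (was [5,5]); enqueue []
  #4 pop 3: in=[-5,5] → [-5,4] (was ⊥); enqueue []
  #5 pop 4: in=[-5,4] → [-5,4] (was ⊥); enqueue [0,2]
  #6 pop 5: in=[-5,4] → [-5,5] (was ⊥); enqueue []
  #7 pop 6: in=[-5,4] → [-5,4] (was [-5,2]); enqueue [3]
  #8 pop 0: in=[-5,4] → [-5,2] (was [-5,0]); enqueue [4,5]
  #9 pop 2: in=[-5,4] → [-5,5] (no change)
  #10 pop 3: in=[-5,5] → [-5,4] (no change)
  #11 pop 4: in=[-5,4] → [-5,4] (no change)
  #12 pop 5: in=[-5,4] → [-5,5] (no change)

Fixpoint:
  val[0] = [-5,2]
  val[1] = [-4,-3]
  val[2] = [-5,5]
  val[3] = [-5,4]
  val[4] = [-5,4]
  val[5] = [-5,5]
  val[6] = [-5,4]

yes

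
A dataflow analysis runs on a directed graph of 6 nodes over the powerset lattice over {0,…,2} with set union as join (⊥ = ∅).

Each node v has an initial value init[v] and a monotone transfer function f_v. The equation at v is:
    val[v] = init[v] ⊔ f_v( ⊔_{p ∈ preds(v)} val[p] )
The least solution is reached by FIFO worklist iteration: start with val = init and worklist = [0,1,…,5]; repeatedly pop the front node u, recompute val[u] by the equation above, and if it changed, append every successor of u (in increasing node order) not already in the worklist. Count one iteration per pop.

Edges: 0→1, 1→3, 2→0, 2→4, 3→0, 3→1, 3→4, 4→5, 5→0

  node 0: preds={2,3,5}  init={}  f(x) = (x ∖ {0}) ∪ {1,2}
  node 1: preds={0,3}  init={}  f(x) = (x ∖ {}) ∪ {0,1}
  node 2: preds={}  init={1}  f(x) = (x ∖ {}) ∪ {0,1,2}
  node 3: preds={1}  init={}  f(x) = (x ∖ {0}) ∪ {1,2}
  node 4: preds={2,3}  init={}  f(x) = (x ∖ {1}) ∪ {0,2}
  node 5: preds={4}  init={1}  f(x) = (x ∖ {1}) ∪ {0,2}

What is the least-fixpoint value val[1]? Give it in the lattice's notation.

Trace (8 dequeues):
  [1] u=0 | in {1} | out {1,2} | prev {} | push {}
  [2] u=1 | in {1,2} | out {0,1,2} | prev {} | push {}
  [3] u=2 | in {} | out {0,1,2} | prev {1} | push {0}
  [4] u=3 | in {0,1,2} | out {1,2} | prev {} | push {1}
  [5] u=4 | in {0,1,2} | out {0,2} | prev {} | push {}
  [6] u=5 | in {0,2} | out {0,1,2} | prev {1} | push {}
  [7] u=0 | in {0,1,2} | out {1,2} | ==
  [8] u=1 | in {1,2} | out {0,1,2} | ==

Converged values:
  [0] {1,2}
  [1] {0,1,2}
  [2] {0,1,2}
  [3] {1,2}
  [4] {0,2}
  [5] {0,1,2}

{0,1,2}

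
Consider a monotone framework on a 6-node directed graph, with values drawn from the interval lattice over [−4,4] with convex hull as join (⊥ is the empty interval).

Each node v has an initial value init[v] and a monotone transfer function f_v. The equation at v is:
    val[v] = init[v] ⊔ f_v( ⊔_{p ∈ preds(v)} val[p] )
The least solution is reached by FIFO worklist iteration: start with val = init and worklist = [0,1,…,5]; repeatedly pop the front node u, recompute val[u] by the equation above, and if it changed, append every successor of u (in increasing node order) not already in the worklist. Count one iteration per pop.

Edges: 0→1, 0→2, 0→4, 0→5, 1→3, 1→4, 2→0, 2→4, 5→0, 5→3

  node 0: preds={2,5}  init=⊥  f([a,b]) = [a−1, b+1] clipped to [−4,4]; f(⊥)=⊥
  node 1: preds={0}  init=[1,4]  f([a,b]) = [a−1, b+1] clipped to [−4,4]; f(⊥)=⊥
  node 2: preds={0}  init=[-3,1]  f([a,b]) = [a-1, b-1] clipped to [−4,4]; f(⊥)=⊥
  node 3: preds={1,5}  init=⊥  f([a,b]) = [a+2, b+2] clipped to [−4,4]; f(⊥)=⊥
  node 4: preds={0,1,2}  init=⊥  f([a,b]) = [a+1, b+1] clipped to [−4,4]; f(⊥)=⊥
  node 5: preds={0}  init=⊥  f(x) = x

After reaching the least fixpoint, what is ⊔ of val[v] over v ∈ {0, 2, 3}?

[-4,4]

Iteration log — 20 steps:
  step 1. node 0  ⊔preds=[-3,1]  new=[-4,2]  old=⊥  +wl: 
  step 2. node 1  ⊔preds=[-4,2]  new=[-4,4]  old=[1,4]  +wl: 
  step 3. node 2  ⊔preds=[-4,2]  new=[-4,1]  old=[-3,1]  +wl: 0
  step 4. node 3  ⊔preds=[-4,4]  new=[-2,4]  old=⊥  +wl: 
  step 5. node 4  ⊔preds=[-4,4]  new=[-3,4]  old=⊥  +wl: 
  step 6. node 5  ⊔preds=[-4,2]  new=[-4,2]  old=⊥  +wl: 3
  step 7. node 0  ⊔preds=[-4,2]  new=[-4,3]  old=[-4,2]  +wl: 1,2,4,5
  step 8. node 3  ⊔preds=[-4,4]  new=[-2,4]  stable
  step 9. node 1  ⊔preds=[-4,3]  new=[-4,4]  stable
  step 10. node 2  ⊔preds=[-4,3]  new=[-4,2]  old=[-4,1]  +wl: 0
  step 11. node 4  ⊔preds=[-4,4]  new=[-3,4]  stable
  step 12. node 5  ⊔preds=[-4,3]  new=[-4,3]  old=[-4,2]  +wl: 3
  step 13. node 0  ⊔preds=[-4,3]  new=[-4,4]  old=[-4,3]  +wl: 1,2,4,5
  step 14. node 3  ⊔preds=[-4,4]  new=[-2,4]  stable
  step 15. node 1  ⊔preds=[-4,4]  new=[-4,4]  stable
  step 16. node 2  ⊔preds=[-4,4]  new=[-4,3]  old=[-4,2]  +wl: 0
  step 17. node 4  ⊔preds=[-4,4]  new=[-3,4]  stable
  step 18. node 5  ⊔preds=[-4,4]  new=[-4,4]  old=[-4,3]  +wl: 3
  step 19. node 0  ⊔preds=[-4,4]  new=[-4,4]  stable
  step 20. node 3  ⊔preds=[-4,4]  new=[-2,4]  stable

Least fixpoint reached:
  node 0: [-4,4]
  node 1: [-4,4]
  node 2: [-4,3]
  node 3: [-2,4]
  node 4: [-3,4]
  node 5: [-4,4]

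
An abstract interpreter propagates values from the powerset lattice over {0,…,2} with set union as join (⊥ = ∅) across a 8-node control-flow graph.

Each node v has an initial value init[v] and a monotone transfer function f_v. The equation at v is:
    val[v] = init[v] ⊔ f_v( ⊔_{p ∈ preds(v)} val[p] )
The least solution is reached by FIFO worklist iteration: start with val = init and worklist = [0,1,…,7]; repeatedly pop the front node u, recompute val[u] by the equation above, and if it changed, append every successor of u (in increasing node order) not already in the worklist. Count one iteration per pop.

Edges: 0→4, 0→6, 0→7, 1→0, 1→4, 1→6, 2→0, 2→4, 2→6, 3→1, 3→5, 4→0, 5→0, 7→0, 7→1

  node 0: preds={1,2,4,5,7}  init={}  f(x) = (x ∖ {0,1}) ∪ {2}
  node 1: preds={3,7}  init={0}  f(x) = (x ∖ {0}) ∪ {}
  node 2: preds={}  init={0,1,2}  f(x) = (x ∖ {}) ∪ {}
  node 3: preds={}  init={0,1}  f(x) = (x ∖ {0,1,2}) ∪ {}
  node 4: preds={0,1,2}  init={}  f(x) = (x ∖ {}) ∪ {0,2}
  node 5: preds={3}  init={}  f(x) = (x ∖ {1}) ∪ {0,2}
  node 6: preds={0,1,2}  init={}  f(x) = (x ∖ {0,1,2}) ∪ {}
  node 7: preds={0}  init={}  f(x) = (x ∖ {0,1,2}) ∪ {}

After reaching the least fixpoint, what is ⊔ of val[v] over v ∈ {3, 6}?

Trace (9 dequeues):
  [1] u=0 | in {0,1,2} | out {2} | prev {} | push {}
  [2] u=1 | in {0,1} | out {0,1} | prev {0} | push {0}
  [3] u=2 | in {} | out {0,1,2} | ==
  [4] u=3 | in {} | out {0,1} | ==
  [5] u=4 | in {0,1,2} | out {0,1,2} | prev {} | push {}
  [6] u=5 | in {0,1} | out {0,2} | prev {} | push {}
  [7] u=6 | in {0,1,2} | out {} | ==
  [8] u=7 | in {2} | out {} | ==
  [9] u=0 | in {0,1,2} | out {2} | ==

Converged values:
  [0] {2}
  [1] {0,1}
  [2] {0,1,2}
  [3] {0,1}
  [4] {0,1,2}
  [5] {0,2}
  [6] {}
  [7] {}

{0,1}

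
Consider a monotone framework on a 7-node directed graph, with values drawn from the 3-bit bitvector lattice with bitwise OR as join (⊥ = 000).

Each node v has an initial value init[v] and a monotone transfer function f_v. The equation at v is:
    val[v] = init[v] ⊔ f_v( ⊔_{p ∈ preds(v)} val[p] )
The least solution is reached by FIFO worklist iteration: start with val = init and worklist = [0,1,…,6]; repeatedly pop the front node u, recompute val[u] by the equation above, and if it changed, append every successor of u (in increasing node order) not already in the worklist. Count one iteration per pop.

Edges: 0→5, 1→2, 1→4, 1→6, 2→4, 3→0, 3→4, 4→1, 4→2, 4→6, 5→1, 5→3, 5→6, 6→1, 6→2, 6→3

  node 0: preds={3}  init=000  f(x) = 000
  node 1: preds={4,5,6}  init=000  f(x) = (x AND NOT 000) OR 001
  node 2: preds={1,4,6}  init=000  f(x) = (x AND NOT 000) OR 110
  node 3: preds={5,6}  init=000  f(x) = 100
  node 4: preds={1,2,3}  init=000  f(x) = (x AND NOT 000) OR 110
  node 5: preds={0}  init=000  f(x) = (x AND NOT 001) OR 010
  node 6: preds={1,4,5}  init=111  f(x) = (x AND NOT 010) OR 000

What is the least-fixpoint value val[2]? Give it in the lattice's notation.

111

Trace (11 dequeues):
  [1] u=0 | in 000 | out 000 | ==
  [2] u=1 | in 111 | out 111 | prev 000 | push {}
  [3] u=2 | in 111 | out 111 | prev 000 | push {}
  [4] u=3 | in 111 | out 100 | prev 000 | push {0}
  [5] u=4 | in 111 | out 111 | prev 000 | push {1,2}
  [6] u=5 | in 000 | out 010 | prev 000 | push {3}
  [7] u=6 | in 111 | out 111 | ==
  [8] u=0 | in 100 | out 000 | ==
  [9] u=1 | in 111 | out 111 | ==
  [10] u=2 | in 111 | out 111 | ==
  [11] u=3 | in 111 | out 100 | ==

Converged values:
  [0] 000
  [1] 111
  [2] 111
  [3] 100
  [4] 111
  [5] 010
  [6] 111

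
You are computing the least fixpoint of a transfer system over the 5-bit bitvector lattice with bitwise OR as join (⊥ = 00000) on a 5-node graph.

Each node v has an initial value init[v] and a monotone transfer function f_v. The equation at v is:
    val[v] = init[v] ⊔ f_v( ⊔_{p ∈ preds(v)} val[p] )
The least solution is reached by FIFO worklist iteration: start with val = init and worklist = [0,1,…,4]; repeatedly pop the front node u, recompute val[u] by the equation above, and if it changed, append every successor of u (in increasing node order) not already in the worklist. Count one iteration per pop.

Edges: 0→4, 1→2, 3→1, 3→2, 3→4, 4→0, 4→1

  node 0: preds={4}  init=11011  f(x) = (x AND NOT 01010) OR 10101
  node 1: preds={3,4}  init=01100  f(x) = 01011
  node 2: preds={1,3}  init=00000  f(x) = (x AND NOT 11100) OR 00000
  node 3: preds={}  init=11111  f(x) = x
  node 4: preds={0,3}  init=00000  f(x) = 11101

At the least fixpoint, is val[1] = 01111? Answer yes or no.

yes

Trace (7 dequeues):
  [1] u=0 | in 00000 | out 11111 | prev 11011 | push {}
  [2] u=1 | in 11111 | out 01111 | prev 01100 | push {}
  [3] u=2 | in 11111 | out 00011 | prev 00000 | push {}
  [4] u=3 | in 00000 | out 11111 | ==
  [5] u=4 | in 11111 | out 11101 | prev 00000 | push {0,1}
  [6] u=0 | in 11101 | out 11111 | ==
  [7] u=1 | in 11111 | out 01111 | ==

Converged values:
  [0] 11111
  [1] 01111
  [2] 00011
  [3] 11111
  [4] 11101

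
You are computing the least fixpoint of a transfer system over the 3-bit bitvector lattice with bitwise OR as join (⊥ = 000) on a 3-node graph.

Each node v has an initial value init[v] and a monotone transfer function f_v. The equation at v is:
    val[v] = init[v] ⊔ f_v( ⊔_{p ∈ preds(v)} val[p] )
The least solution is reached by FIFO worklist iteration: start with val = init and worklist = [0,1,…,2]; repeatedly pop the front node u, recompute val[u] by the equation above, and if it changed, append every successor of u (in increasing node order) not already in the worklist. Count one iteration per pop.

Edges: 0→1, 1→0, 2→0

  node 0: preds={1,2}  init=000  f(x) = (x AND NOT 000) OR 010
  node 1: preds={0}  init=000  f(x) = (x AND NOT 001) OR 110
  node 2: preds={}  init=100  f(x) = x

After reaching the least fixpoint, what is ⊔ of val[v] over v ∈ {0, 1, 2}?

Worklist (4 pops):
  #1 pop 0: in=100 → 110 (was 000); enqueue []
  #2 pop 1: in=110 → 110 (was 000); enqueue [0]
  #3 pop 2: in=000 → 100 (no change)
  #4 pop 0: in=110 → 110 (no change)

Fixpoint:
  val[0] = 110
  val[1] = 110
  val[2] = 100

110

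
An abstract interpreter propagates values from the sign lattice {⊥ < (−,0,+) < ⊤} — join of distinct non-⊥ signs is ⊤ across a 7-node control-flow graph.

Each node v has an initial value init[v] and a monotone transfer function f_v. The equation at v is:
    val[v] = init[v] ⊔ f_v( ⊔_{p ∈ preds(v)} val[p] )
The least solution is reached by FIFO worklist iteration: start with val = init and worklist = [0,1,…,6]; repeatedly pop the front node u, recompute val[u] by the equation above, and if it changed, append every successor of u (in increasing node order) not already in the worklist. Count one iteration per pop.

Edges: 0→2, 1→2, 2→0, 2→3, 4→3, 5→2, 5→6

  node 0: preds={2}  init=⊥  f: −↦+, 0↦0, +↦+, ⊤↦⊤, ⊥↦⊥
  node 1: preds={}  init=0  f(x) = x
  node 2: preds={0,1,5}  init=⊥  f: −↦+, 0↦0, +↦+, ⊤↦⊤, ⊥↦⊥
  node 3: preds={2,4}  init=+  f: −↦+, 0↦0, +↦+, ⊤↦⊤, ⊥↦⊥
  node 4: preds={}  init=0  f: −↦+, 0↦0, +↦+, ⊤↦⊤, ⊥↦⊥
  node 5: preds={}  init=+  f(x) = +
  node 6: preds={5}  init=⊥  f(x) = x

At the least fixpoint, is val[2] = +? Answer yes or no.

Worklist (9 pops):
  #1 pop 0: in=⊥ → ⊥ (no change)
  #2 pop 1: in=⊥ → 0 (no change)
  #3 pop 2: in=⊤ → ⊤ (was ⊥); enqueue [0]
  #4 pop 3: in=⊤ → ⊤ (was +); enqueue []
  #5 pop 4: in=⊥ → 0 (no change)
  #6 pop 5: in=⊥ → + (no change)
  #7 pop 6: in=+ → + (was ⊥); enqueue []
  #8 pop 0: in=⊤ → ⊤ (was ⊥); enqueue [2]
  #9 pop 2: in=⊤ → ⊤ (no change)

Fixpoint:
  val[0] = ⊤
  val[1] = 0
  val[2] = ⊤
  val[3] = ⊤
  val[4] = 0
  val[5] = +
  val[6] = +

no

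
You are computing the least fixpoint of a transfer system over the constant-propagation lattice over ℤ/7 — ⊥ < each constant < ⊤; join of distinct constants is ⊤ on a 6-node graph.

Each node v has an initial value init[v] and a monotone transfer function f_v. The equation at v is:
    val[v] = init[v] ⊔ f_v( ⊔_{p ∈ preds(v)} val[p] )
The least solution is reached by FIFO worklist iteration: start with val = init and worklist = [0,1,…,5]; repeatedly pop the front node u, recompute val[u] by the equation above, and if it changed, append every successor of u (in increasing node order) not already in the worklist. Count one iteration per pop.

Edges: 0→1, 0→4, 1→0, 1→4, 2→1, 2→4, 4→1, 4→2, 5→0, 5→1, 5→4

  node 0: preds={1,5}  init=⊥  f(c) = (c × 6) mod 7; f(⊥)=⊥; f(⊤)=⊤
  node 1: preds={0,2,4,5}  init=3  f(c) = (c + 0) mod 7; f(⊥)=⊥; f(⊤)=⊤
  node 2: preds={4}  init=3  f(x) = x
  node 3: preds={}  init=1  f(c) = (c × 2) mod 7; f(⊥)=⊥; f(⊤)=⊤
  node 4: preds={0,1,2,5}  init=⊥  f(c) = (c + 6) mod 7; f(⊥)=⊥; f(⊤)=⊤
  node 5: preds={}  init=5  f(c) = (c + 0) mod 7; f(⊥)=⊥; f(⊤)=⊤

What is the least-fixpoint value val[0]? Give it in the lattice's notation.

Iteration log — 11 steps:
  step 1. node 0  ⊔preds=⊤  new=⊤  old=⊥  +wl: 
  step 2. node 1  ⊔preds=⊤  new=⊤  old=3  +wl: 0
  step 3. node 2  ⊔preds=⊥  new=3  stable
  step 4. node 3  ⊔preds=⊥  new=1  stable
  step 5. node 4  ⊔preds=⊤  new=⊤  old=⊥  +wl: 1,2
  step 6. node 5  ⊔preds=⊥  new=5  stable
  step 7. node 0  ⊔preds=⊤  new=⊤  stable
  step 8. node 1  ⊔preds=⊤  new=⊤  stable
  step 9. node 2  ⊔preds=⊤  new=⊤  old=3  +wl: 1,4
  step 10. node 1  ⊔preds=⊤  new=⊤  stable
  step 11. node 4  ⊔preds=⊤  new=⊤  stable

Least fixpoint reached:
  node 0: ⊤
  node 1: ⊤
  node 2: ⊤
  node 3: 1
  node 4: ⊤
  node 5: 5

⊤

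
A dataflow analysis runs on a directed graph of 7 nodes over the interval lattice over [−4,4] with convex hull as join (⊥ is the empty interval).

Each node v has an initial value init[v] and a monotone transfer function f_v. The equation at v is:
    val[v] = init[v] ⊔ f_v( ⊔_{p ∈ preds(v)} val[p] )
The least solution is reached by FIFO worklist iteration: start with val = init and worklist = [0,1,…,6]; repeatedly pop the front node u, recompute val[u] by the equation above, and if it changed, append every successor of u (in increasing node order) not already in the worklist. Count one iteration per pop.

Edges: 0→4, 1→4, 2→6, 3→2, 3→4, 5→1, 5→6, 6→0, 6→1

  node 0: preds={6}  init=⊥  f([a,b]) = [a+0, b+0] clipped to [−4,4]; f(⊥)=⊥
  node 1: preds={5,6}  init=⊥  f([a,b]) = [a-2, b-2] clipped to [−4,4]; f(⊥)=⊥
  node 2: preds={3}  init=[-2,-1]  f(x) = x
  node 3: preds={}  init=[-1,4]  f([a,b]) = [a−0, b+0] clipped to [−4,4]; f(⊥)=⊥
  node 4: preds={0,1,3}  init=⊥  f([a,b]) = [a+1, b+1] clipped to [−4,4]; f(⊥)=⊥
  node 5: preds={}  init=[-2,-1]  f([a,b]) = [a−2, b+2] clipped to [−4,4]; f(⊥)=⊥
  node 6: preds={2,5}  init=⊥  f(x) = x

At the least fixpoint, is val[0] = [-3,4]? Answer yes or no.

no

Trace (10 dequeues):
  [1] u=0 | in ⊥ | out ⊥ | ==
  [2] u=1 | in [-2,-1] | out [-4,-3] | prev ⊥ | push {}
  [3] u=2 | in [-1,4] | out [-2,4] | prev [-2,-1] | push {}
  [4] u=3 | in ⊥ | out [-1,4] | ==
  [5] u=4 | in [-4,4] | out [-3,4] | prev ⊥ | push {}
  [6] u=5 | in ⊥ | out [-2,-1] | ==
  [7] u=6 | in [-2,4] | out [-2,4] | prev ⊥ | push {0,1}
  [8] u=0 | in [-2,4] | out [-2,4] | prev ⊥ | push {4}
  [9] u=1 | in [-2,4] | out [-4,2] | prev [-4,-3] | push {}
  [10] u=4 | in [-4,4] | out [-3,4] | ==

Converged values:
  [0] [-2,4]
  [1] [-4,2]
  [2] [-2,4]
  [3] [-1,4]
  [4] [-3,4]
  [5] [-2,-1]
  [6] [-2,4]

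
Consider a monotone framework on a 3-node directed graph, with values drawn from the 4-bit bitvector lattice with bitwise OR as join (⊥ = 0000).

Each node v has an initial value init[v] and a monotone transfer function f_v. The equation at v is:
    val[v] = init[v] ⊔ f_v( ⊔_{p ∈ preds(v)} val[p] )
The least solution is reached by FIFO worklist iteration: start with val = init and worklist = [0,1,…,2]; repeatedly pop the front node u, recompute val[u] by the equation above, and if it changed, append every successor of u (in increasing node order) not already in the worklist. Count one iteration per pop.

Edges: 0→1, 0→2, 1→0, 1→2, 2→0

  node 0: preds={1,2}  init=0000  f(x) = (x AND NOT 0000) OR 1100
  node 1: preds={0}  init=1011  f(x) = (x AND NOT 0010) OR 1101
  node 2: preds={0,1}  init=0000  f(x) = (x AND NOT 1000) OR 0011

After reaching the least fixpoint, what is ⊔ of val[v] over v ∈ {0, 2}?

1111

Worklist (4 pops):
  #1 pop 0: in=1011 → 1111 (was 0000); enqueue []
  #2 pop 1: in=1111 → 1111 (was 1011); enqueue [0]
  #3 pop 2: in=1111 → 0111 (was 0000); enqueue []
  #4 pop 0: in=1111 → 1111 (no change)

Fixpoint:
  val[0] = 1111
  val[1] = 1111
  val[2] = 0111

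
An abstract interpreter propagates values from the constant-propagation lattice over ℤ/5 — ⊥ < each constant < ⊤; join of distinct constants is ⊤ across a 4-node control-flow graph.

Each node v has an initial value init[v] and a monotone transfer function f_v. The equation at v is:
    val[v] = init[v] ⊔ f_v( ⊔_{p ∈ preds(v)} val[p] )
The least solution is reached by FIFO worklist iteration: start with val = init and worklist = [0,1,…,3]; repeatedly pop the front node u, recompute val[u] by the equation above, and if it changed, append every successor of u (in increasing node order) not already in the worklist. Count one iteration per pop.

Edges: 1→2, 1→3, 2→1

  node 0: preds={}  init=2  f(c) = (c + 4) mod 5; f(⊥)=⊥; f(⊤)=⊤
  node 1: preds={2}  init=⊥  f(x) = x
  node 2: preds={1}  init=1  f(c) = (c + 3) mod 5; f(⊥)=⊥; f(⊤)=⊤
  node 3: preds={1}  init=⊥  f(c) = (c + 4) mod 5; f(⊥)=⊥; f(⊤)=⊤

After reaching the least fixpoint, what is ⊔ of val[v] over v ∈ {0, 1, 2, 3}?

Worklist (7 pops):
  #1 pop 0: in=⊥ → 2 (no change)
  #2 pop 1: in=1 → 1 (was ⊥); enqueue []
  #3 pop 2: in=1 → ⊤ (was 1); enqueue [1]
  #4 pop 3: in=1 → 0 (was ⊥); enqueue []
  #5 pop 1: in=⊤ → ⊤ (was 1); enqueue [2,3]
  #6 pop 2: in=⊤ → ⊤ (no change)
  #7 pop 3: in=⊤ → ⊤ (was 0); enqueue []

Fixpoint:
  val[0] = 2
  val[1] = ⊤
  val[2] = ⊤
  val[3] = ⊤

⊤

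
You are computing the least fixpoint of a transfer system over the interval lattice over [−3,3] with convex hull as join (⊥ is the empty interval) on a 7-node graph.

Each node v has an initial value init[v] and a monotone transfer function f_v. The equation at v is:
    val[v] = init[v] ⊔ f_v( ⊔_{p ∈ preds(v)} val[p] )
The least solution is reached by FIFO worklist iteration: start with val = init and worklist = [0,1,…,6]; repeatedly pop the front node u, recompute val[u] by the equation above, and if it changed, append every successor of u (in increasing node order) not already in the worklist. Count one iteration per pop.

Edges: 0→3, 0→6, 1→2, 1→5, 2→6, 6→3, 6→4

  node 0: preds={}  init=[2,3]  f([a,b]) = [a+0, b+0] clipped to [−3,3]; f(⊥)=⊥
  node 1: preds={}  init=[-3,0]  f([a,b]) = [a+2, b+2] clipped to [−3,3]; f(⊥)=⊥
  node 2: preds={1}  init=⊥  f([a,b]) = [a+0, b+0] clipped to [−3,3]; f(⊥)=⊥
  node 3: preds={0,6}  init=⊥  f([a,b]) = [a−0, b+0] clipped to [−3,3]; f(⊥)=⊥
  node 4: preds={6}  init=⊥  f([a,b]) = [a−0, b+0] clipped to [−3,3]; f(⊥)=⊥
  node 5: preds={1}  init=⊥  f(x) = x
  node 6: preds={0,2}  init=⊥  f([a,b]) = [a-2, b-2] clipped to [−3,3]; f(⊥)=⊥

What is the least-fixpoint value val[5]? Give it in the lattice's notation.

Iteration log — 9 steps:
  step 1. node 0  ⊔preds=⊥  new=[2,3]  stable
  step 2. node 1  ⊔preds=⊥  new=[-3,0]  stable
  step 3. node 2  ⊔preds=[-3,0]  new=[-3,0]  old=⊥  +wl: 
  step 4. node 3  ⊔preds=[2,3]  new=[2,3]  old=⊥  +wl: 
  step 5. node 4  ⊔preds=⊥  new=⊥  stable
  step 6. node 5  ⊔preds=[-3,0]  new=[-3,0]  old=⊥  +wl: 
  step 7. node 6  ⊔preds=[-3,3]  new=[-3,1]  old=⊥  +wl: 3,4
  step 8. node 3  ⊔preds=[-3,3]  new=[-3,3]  old=[2,3]  +wl: 
  step 9. node 4  ⊔preds=[-3,1]  new=[-3,1]  old=⊥  +wl: 

Least fixpoint reached:
  node 0: [2,3]
  node 1: [-3,0]
  node 2: [-3,0]
  node 3: [-3,3]
  node 4: [-3,1]
  node 5: [-3,0]
  node 6: [-3,1]

[-3,0]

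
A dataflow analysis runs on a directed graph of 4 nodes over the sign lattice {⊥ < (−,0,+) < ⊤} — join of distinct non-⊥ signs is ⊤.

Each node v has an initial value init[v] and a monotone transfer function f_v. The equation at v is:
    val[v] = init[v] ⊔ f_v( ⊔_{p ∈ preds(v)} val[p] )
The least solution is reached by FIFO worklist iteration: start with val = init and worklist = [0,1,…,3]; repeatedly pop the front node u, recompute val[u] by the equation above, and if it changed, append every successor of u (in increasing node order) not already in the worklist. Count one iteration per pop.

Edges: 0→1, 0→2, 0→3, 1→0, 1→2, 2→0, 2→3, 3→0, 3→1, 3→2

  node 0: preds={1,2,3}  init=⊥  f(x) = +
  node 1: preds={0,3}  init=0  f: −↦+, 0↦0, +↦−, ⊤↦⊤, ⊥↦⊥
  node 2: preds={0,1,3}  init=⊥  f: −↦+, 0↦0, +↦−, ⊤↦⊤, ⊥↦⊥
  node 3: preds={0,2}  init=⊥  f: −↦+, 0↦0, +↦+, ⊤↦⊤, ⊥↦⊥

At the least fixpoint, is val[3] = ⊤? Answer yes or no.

yes

Iteration log — 7 steps:
  step 1. node 0  ⊔preds=0  new=+  old=⊥  +wl: 
  step 2. node 1  ⊔preds=+  new=⊤  old=0  +wl: 0
  step 3. node 2  ⊔preds=⊤  new=⊤  old=⊥  +wl: 
  step 4. node 3  ⊔preds=⊤  new=⊤  old=⊥  +wl: 1,2
  step 5. node 0  ⊔preds=⊤  new=+  stable
  step 6. node 1  ⊔preds=⊤  new=⊤  stable
  step 7. node 2  ⊔preds=⊤  new=⊤  stable

Least fixpoint reached:
  node 0: +
  node 1: ⊤
  node 2: ⊤
  node 3: ⊤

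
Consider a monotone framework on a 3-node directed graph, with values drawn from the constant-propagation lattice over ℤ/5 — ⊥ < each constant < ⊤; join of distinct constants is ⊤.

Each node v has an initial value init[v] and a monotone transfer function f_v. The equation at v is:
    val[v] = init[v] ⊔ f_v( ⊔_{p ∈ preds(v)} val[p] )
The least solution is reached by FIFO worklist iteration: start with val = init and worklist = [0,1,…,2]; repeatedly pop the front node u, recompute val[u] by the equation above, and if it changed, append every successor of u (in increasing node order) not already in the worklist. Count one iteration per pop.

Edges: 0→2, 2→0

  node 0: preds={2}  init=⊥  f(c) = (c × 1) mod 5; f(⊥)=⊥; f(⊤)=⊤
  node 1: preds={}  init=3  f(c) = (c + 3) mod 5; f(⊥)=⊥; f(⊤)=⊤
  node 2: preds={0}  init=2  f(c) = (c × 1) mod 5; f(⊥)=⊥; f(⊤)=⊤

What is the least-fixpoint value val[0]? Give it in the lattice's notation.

2

Worklist (3 pops):
  #1 pop 0: in=2 → 2 (was ⊥); enqueue []
  #2 pop 1: in=⊥ → 3 (no change)
  #3 pop 2: in=2 → 2 (no change)

Fixpoint:
  val[0] = 2
  val[1] = 3
  val[2] = 2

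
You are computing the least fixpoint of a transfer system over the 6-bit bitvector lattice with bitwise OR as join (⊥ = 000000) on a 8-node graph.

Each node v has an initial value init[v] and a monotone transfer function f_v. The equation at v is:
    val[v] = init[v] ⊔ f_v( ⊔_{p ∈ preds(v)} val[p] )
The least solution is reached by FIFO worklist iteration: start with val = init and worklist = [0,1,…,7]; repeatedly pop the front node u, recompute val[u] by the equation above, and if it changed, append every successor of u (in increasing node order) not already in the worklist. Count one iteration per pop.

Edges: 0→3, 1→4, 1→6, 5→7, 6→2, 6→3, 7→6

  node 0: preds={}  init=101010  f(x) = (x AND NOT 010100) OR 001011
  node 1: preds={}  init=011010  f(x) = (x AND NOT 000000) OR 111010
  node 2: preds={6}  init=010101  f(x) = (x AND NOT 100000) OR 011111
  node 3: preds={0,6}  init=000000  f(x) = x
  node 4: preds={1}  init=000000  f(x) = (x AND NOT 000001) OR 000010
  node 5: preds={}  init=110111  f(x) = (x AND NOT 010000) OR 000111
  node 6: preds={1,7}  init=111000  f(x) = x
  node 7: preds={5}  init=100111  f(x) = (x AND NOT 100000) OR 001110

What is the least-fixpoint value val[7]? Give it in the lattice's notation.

111111

Iteration log — 11 steps:
  step 1. node 0  ⊔preds=000000  new=101011  old=101010  +wl: 
  step 2. node 1  ⊔preds=000000  new=111010  old=011010  +wl: 
  step 3. node 2  ⊔preds=111000  new=011111  old=010101  +wl: 
  step 4. node 3  ⊔preds=111011  new=111011  old=000000  +wl: 
  step 5. node 4  ⊔preds=111010  new=111010  old=000000  +wl: 
  step 6. node 5  ⊔preds=000000  new=110111  stable
  step 7. node 6  ⊔preds=111111  new=111111  old=111000  +wl: 2,3
  step 8. node 7  ⊔preds=110111  new=111111  old=100111  +wl: 6
  step 9. node 2  ⊔preds=111111  new=011111  stable
  step 10. node 3  ⊔preds=111111  new=111111  old=111011  +wl: 
  step 11. node 6  ⊔preds=111111  new=111111  stable

Least fixpoint reached:
  node 0: 101011
  node 1: 111010
  node 2: 011111
  node 3: 111111
  node 4: 111010
  node 5: 110111
  node 6: 111111
  node 7: 111111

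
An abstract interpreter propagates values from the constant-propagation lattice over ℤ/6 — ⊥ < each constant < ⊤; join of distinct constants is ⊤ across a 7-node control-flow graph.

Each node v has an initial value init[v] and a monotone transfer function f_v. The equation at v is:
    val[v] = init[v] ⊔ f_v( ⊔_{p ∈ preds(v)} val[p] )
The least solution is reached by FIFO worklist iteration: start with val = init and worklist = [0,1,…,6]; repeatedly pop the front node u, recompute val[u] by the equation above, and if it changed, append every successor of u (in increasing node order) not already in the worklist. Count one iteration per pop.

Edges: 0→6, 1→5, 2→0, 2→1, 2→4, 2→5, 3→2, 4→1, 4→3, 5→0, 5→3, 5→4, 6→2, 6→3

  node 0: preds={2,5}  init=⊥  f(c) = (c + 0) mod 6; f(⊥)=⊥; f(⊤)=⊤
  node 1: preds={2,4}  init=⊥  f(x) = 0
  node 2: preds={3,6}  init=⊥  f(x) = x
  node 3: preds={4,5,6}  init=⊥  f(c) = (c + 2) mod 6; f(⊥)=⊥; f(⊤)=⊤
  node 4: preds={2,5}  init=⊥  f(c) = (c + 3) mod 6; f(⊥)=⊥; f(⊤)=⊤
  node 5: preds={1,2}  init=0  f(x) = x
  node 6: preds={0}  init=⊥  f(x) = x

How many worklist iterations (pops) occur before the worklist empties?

Trace (20 dequeues):
  [1] u=0 | in 0 | out 0 | prev ⊥ | push {}
  [2] u=1 | in ⊥ | out 0 | prev ⊥ | push {}
  [3] u=2 | in ⊥ | out ⊥ | ==
  [4] u=3 | in 0 | out 2 | prev ⊥ | push {2}
  [5] u=4 | in 0 | out 3 | prev ⊥ | push {1,3}
  [6] u=5 | in 0 | out 0 | ==
  [7] u=6 | in 0 | out 0 | prev ⊥ | push {}
  [8] u=2 | in ⊤ | out ⊤ | prev ⊥ | push {0,4,5}
  [9] u=1 | in ⊤ | out 0 | ==
  [10] u=3 | in ⊤ | out ⊤ | prev 2 | push {2}
  [11] u=0 | in ⊤ | out ⊤ | prev 0 | push {6}
  [12] u=4 | in ⊤ | out ⊤ | prev 3 | push {1,3}
  [13] u=5 | in ⊤ | out ⊤ | prev 0 | push {0,4}
  [14] u=2 | in ⊤ | out ⊤ | ==
  [15] u=6 | in ⊤ | out ⊤ | prev 0 | push {2}
  [16] u=1 | in ⊤ | out 0 | ==
  [17] u=3 | in ⊤ | out ⊤ | ==
  [18] u=0 | in ⊤ | out ⊤ | ==
  [19] u=4 | in ⊤ | out ⊤ | ==
  [20] u=2 | in ⊤ | out ⊤ | ==

Converged values:
  [0] ⊤
  [1] 0
  [2] ⊤
  [3] ⊤
  [4] ⊤
  [5] ⊤
  [6] ⊤

20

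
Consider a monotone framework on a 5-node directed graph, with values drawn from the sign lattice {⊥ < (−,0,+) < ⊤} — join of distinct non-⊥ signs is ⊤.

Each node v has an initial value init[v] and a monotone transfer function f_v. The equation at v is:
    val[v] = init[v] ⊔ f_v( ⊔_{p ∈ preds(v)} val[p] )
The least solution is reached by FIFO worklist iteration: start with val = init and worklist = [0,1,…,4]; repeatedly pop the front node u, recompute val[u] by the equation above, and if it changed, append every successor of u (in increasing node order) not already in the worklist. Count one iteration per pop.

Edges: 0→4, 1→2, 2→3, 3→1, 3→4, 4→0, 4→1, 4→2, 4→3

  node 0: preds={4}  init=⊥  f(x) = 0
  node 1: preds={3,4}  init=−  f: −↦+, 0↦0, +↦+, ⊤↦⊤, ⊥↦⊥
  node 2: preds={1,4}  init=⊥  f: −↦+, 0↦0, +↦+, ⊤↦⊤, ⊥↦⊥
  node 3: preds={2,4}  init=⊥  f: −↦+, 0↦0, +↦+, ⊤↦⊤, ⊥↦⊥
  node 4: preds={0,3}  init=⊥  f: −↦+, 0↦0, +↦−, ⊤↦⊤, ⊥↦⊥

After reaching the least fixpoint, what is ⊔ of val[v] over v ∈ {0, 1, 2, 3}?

Worklist (11 pops):
  #1 pop 0: in=⊥ → 0 (was ⊥); enqueue []
  #2 pop 1: in=⊥ → − (no change)
  #3 pop 2: in=− → + (was ⊥); enqueue []
  #4 pop 3: in=+ → + (was ⊥); enqueue [1]
  #5 pop 4: in=⊤ → ⊤ (was ⊥); enqueue [0,2,3]
  #6 pop 1: in=⊤ → ⊤ (was −); enqueue []
  #7 pop 0: in=⊤ → 0 (no change)
  #8 pop 2: in=⊤ → ⊤ (was +); enqueue []
  #9 pop 3: in=⊤ → ⊤ (was +); enqueue [1,4]
  #10 pop 1: in=⊤ → ⊤ (no change)
  #11 pop 4: in=⊤ → ⊤ (no change)

Fixpoint:
  val[0] = 0
  val[1] = ⊤
  val[2] = ⊤
  val[3] = ⊤
  val[4] = ⊤

⊤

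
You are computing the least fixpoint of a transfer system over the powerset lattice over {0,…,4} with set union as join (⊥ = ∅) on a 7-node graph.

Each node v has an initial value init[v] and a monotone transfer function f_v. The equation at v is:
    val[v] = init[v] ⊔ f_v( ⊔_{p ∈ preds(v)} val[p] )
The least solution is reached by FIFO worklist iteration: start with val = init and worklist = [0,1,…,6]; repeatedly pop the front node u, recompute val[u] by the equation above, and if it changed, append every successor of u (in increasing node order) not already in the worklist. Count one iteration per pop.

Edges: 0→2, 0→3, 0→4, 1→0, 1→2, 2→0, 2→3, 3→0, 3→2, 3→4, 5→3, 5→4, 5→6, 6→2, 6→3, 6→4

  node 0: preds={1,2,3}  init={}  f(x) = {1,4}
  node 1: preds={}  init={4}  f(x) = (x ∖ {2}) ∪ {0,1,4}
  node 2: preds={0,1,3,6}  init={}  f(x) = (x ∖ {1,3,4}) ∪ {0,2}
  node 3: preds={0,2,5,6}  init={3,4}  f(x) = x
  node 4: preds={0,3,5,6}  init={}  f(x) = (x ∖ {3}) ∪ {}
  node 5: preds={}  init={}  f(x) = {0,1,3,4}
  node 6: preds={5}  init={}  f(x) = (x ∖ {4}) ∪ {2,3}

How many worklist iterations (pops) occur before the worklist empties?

Iteration log — 11 steps:
  step 1. node 0  ⊔preds={3,4}  new={1,4}  old={}  +wl: 
  step 2. node 1  ⊔preds={}  new={0,1,4}  old={4}  +wl: 0
  step 3. node 2  ⊔preds={0,1,3,4}  new={0,2}  old={}  +wl: 
  step 4. node 3  ⊔preds={0,1,2,4}  new={0,1,2,3,4}  old={3,4}  +wl: 2
  step 5. node 4  ⊔preds={0,1,2,3,4}  new={0,1,2,4}  old={}  +wl: 
  step 6. node 5  ⊔preds={}  new={0,1,3,4}  old={}  +wl: 3,4
  step 7. node 6  ⊔preds={0,1,3,4}  new={0,1,2,3}  old={}  +wl: 
  step 8. node 0  ⊔preds={0,1,2,3,4}  new={1,4}  stable
  step 9. node 2  ⊔preds={0,1,2,3,4}  new={0,2}  stable
  step 10. node 3  ⊔preds={0,1,2,3,4}  new={0,1,2,3,4}  stable
  step 11. node 4  ⊔preds={0,1,2,3,4}  new={0,1,2,4}  stable

Least fixpoint reached:
  node 0: {1,4}
  node 1: {0,1,4}
  node 2: {0,2}
  node 3: {0,1,2,3,4}
  node 4: {0,1,2,4}
  node 5: {0,1,3,4}
  node 6: {0,1,2,3}

11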